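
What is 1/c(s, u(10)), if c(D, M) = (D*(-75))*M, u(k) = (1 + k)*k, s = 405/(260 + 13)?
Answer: -91/1113750 ≈ -8.1706e-5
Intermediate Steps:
s = 135/91 (s = 405/273 = 405*(1/273) = 135/91 ≈ 1.4835)
u(k) = k*(1 + k)
c(D, M) = -75*D*M (c(D, M) = (-75*D)*M = -75*D*M)
1/c(s, u(10)) = 1/(-75*135/91*10*(1 + 10)) = 1/(-75*135/91*10*11) = 1/(-75*135/91*110) = 1/(-1113750/91) = -91/1113750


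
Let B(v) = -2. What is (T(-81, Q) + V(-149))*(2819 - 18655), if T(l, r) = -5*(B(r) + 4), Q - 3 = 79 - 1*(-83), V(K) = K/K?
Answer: 142524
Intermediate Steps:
V(K) = 1
Q = 165 (Q = 3 + (79 - 1*(-83)) = 3 + (79 + 83) = 3 + 162 = 165)
T(l, r) = -10 (T(l, r) = -5*(-2 + 4) = -5*2 = -10)
(T(-81, Q) + V(-149))*(2819 - 18655) = (-10 + 1)*(2819 - 18655) = -9*(-15836) = 142524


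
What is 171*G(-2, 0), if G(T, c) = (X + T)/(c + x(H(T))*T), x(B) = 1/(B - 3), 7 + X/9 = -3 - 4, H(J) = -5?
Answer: -87552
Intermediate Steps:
X = -126 (X = -63 + 9*(-3 - 4) = -63 + 9*(-7) = -63 - 63 = -126)
x(B) = 1/(-3 + B)
G(T, c) = (-126 + T)/(c - T/8) (G(T, c) = (-126 + T)/(c + T/(-3 - 5)) = (-126 + T)/(c + T/(-8)) = (-126 + T)/(c - T/8))
171*G(-2, 0) = 171*(8*(126 - 1*(-2))/(-2 - 8*0)) = 171*(8*(126 + 2)/(-2 + 0)) = 171*(8*128/(-2)) = 171*(8*(-½)*128) = 171*(-512) = -87552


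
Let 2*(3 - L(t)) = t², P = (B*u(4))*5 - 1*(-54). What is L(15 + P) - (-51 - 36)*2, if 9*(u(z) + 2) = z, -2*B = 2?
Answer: -448807/162 ≈ -2770.4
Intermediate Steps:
B = -1 (B = -½*2 = -1)
u(z) = -2 + z/9
P = 556/9 (P = -(-2 + (⅑)*4)*5 - 1*(-54) = -(-2 + 4/9)*5 + 54 = -1*(-14/9)*5 + 54 = (14/9)*5 + 54 = 70/9 + 54 = 556/9 ≈ 61.778)
L(t) = 3 - t²/2
L(15 + P) - (-51 - 36)*2 = (3 - (15 + 556/9)²/2) - (-51 - 36)*2 = (3 - (691/9)²/2) - (-87)*2 = (3 - ½*477481/81) - 1*(-174) = (3 - 477481/162) + 174 = -476995/162 + 174 = -448807/162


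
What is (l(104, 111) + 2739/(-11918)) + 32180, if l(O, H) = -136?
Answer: 381897653/11918 ≈ 32044.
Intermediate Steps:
(l(104, 111) + 2739/(-11918)) + 32180 = (-136 + 2739/(-11918)) + 32180 = (-136 + 2739*(-1/11918)) + 32180 = (-136 - 2739/11918) + 32180 = -1623587/11918 + 32180 = 381897653/11918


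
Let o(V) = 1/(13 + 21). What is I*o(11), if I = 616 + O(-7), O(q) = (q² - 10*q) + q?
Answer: 364/17 ≈ 21.412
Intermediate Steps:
O(q) = q² - 9*q
o(V) = 1/34
I = 728 (I = 616 - 7*(-9 - 7) = 616 - 7*(-16) = 616 + 112 = 728)
I*o(11) = 728*(1/34) = 364/17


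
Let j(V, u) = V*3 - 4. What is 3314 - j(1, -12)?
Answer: 3315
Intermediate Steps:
j(V, u) = -4 + 3*V (j(V, u) = 3*V - 4 = -4 + 3*V)
3314 - j(1, -12) = 3314 - (-4 + 3*1) = 3314 - (-4 + 3) = 3314 - 1*(-1) = 3314 + 1 = 3315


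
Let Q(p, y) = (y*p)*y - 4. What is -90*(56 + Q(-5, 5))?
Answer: 6570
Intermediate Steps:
Q(p, y) = -4 + p*y**2 (Q(p, y) = (p*y)*y - 4 = p*y**2 - 4 = -4 + p*y**2)
-90*(56 + Q(-5, 5)) = -90*(56 + (-4 - 5*5**2)) = -90*(56 + (-4 - 5*25)) = -90*(56 + (-4 - 125)) = -90*(56 - 129) = -90*(-73) = 6570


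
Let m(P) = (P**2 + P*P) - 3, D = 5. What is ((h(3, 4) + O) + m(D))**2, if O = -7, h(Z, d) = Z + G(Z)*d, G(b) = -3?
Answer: 961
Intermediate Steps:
m(P) = -3 + 2*P**2 (m(P) = (P**2 + P**2) - 3 = 2*P**2 - 3 = -3 + 2*P**2)
h(Z, d) = Z - 3*d
((h(3, 4) + O) + m(D))**2 = (((3 - 3*4) - 7) + (-3 + 2*5**2))**2 = (((3 - 12) - 7) + (-3 + 2*25))**2 = ((-9 - 7) + (-3 + 50))**2 = (-16 + 47)**2 = 31**2 = 961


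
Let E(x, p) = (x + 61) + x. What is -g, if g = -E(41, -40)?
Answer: 143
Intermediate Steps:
E(x, p) = 61 + 2*x (E(x, p) = (61 + x) + x = 61 + 2*x)
g = -143 (g = -(61 + 2*41) = -(61 + 82) = -1*143 = -143)
-g = -1*(-143) = 143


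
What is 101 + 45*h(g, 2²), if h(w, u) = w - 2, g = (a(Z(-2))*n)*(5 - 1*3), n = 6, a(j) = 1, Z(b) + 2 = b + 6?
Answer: 551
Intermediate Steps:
Z(b) = 4 + b (Z(b) = -2 + (b + 6) = -2 + (6 + b) = 4 + b)
g = 12 (g = (1*6)*(5 - 1*3) = 6*(5 - 3) = 6*2 = 12)
h(w, u) = -2 + w
101 + 45*h(g, 2²) = 101 + 45*(-2 + 12) = 101 + 45*10 = 101 + 450 = 551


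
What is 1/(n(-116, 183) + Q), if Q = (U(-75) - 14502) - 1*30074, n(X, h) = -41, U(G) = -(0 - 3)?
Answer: -1/44614 ≈ -2.2414e-5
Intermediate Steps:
U(G) = 3 (U(G) = -1*(-3) = 3)
Q = -44573 (Q = (3 - 14502) - 1*30074 = -14499 - 30074 = -44573)
1/(n(-116, 183) + Q) = 1/(-41 - 44573) = 1/(-44614) = -1/44614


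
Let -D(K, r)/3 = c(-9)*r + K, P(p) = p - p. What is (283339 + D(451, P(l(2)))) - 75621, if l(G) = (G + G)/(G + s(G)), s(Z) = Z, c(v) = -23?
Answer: 206365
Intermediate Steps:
l(G) = 1 (l(G) = (G + G)/(G + G) = (2*G)/((2*G)) = (2*G)*(1/(2*G)) = 1)
P(p) = 0
D(K, r) = -3*K + 69*r (D(K, r) = -3*(-23*r + K) = -3*(K - 23*r) = -3*K + 69*r)
(283339 + D(451, P(l(2)))) - 75621 = (283339 + (-3*451 + 69*0)) - 75621 = (283339 + (-1353 + 0)) - 75621 = (283339 - 1353) - 75621 = 281986 - 75621 = 206365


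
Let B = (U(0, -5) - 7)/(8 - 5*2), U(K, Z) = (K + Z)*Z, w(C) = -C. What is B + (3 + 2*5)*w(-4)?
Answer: 43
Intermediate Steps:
U(K, Z) = Z*(K + Z)
B = -9 (B = (-5*(0 - 5) - 7)/(8 - 5*2) = (-5*(-5) - 7)/(8 - 10) = (25 - 7)/(-2) = 18*(-½) = -9)
B + (3 + 2*5)*w(-4) = -9 + (3 + 2*5)*(-1*(-4)) = -9 + (3 + 10)*4 = -9 + 13*4 = -9 + 52 = 43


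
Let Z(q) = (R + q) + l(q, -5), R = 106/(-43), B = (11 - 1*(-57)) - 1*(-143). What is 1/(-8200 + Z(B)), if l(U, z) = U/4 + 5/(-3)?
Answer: -516/4097237 ≈ -0.00012594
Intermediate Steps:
l(U, z) = -5/3 + U/4 (l(U, z) = U*(1/4) + 5*(-1/3) = U/4 - 5/3 = -5/3 + U/4)
B = 211 (B = (11 + 57) + 143 = 68 + 143 = 211)
R = -106/43 (R = 106*(-1/43) = -106/43 ≈ -2.4651)
Z(q) = -533/129 + 5*q/4 (Z(q) = (-106/43 + q) + (-5/3 + q/4) = -533/129 + 5*q/4)
1/(-8200 + Z(B)) = 1/(-8200 + (-533/129 + (5/4)*211)) = 1/(-8200 + (-533/129 + 1055/4)) = 1/(-8200 + 133963/516) = 1/(-4097237/516) = -516/4097237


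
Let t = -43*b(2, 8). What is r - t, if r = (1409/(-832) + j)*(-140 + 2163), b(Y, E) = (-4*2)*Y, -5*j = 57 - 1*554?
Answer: 819404477/4160 ≈ 1.9697e+5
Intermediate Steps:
j = 497/5 (j = -(57 - 1*554)/5 = -(57 - 554)/5 = -⅕*(-497) = 497/5 ≈ 99.400)
b(Y, E) = -8*Y
t = 688 (t = -(-344)*2 = -43*(-16) = 688)
r = 822266557/4160 (r = (1409/(-832) + 497/5)*(-140 + 2163) = (1409*(-1/832) + 497/5)*2023 = (-1409/832 + 497/5)*2023 = (406459/4160)*2023 = 822266557/4160 ≈ 1.9766e+5)
r - t = 822266557/4160 - 1*688 = 822266557/4160 - 688 = 819404477/4160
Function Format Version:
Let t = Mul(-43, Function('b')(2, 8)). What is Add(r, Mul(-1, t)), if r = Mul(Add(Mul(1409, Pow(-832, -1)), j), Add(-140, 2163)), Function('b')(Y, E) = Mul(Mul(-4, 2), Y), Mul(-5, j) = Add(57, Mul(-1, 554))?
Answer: Rational(819404477, 4160) ≈ 1.9697e+5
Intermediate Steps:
j = Rational(497, 5) (j = Mul(Rational(-1, 5), Add(57, Mul(-1, 554))) = Mul(Rational(-1, 5), Add(57, -554)) = Mul(Rational(-1, 5), -497) = Rational(497, 5) ≈ 99.400)
Function('b')(Y, E) = Mul(-8, Y)
t = 688 (t = Mul(-43, Mul(-8, 2)) = Mul(-43, -16) = 688)
r = Rational(822266557, 4160) (r = Mul(Add(Mul(1409, Pow(-832, -1)), Rational(497, 5)), Add(-140, 2163)) = Mul(Add(Mul(1409, Rational(-1, 832)), Rational(497, 5)), 2023) = Mul(Add(Rational(-1409, 832), Rational(497, 5)), 2023) = Mul(Rational(406459, 4160), 2023) = Rational(822266557, 4160) ≈ 1.9766e+5)
Add(r, Mul(-1, t)) = Add(Rational(822266557, 4160), Mul(-1, 688)) = Add(Rational(822266557, 4160), -688) = Rational(819404477, 4160)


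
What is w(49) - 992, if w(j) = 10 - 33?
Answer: -1015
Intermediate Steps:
w(j) = -23
w(49) - 992 = -23 - 992 = -1015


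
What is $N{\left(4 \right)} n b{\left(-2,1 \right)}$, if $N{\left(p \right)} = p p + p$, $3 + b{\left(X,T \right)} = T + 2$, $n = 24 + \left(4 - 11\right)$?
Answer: $0$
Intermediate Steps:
$n = 17$ ($n = 24 - 7 = 17$)
$b{\left(X,T \right)} = -1 + T$ ($b{\left(X,T \right)} = -3 + \left(T + 2\right) = -3 + \left(2 + T\right) = -1 + T$)
$N{\left(p \right)} = p + p^{2}$ ($N{\left(p \right)} = p^{2} + p = p + p^{2}$)
$N{\left(4 \right)} n b{\left(-2,1 \right)} = 4 \left(1 + 4\right) 17 \left(-1 + 1\right) = 4 \cdot 5 \cdot 17 \cdot 0 = 20 \cdot 17 \cdot 0 = 340 \cdot 0 = 0$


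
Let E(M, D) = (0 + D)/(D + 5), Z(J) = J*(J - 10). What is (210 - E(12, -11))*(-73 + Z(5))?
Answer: -61201/3 ≈ -20400.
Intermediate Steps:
Z(J) = J*(-10 + J)
E(M, D) = D/(5 + D)
(210 - E(12, -11))*(-73 + Z(5)) = (210 - (-11)/(5 - 11))*(-73 + 5*(-10 + 5)) = (210 - (-11)/(-6))*(-73 + 5*(-5)) = (210 - (-11)*(-1)/6)*(-73 - 25) = (210 - 1*11/6)*(-98) = (210 - 11/6)*(-98) = (1249/6)*(-98) = -61201/3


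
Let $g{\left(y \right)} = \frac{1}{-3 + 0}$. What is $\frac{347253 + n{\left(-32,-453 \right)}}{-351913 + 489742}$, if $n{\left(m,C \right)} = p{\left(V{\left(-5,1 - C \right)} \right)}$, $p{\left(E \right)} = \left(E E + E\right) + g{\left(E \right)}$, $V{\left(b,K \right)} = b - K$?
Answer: $\frac{1672424}{413487} \approx 4.0447$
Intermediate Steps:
$g{\left(y \right)} = - \frac{1}{3}$ ($g{\left(y \right)} = \frac{1}{-3} = - \frac{1}{3}$)
$p{\left(E \right)} = - \frac{1}{3} + E + E^{2}$ ($p{\left(E \right)} = \left(E E + E\right) - \frac{1}{3} = \left(E^{2} + E\right) - \frac{1}{3} = \left(E + E^{2}\right) - \frac{1}{3} = - \frac{1}{3} + E + E^{2}$)
$n{\left(m,C \right)} = - \frac{19}{3} + C + \left(-6 + C\right)^{2}$ ($n{\left(m,C \right)} = - \frac{1}{3} - \left(6 - C\right) + \left(-5 - \left(1 - C\right)\right)^{2} = - \frac{1}{3} + \left(-5 + \left(-1 + C\right)\right) + \left(-5 + \left(-1 + C\right)\right)^{2} = - \frac{1}{3} + \left(-6 + C\right) + \left(-6 + C\right)^{2} = - \frac{19}{3} + C + \left(-6 + C\right)^{2}$)
$\frac{347253 + n{\left(-32,-453 \right)}}{-351913 + 489742} = \frac{347253 + \left(\frac{89}{3} + \left(-453\right)^{2} - -4983\right)}{-351913 + 489742} = \frac{347253 + \left(\frac{89}{3} + 205209 + 4983\right)}{137829} = \left(347253 + \frac{630665}{3}\right) \frac{1}{137829} = \frac{1672424}{3} \cdot \frac{1}{137829} = \frac{1672424}{413487}$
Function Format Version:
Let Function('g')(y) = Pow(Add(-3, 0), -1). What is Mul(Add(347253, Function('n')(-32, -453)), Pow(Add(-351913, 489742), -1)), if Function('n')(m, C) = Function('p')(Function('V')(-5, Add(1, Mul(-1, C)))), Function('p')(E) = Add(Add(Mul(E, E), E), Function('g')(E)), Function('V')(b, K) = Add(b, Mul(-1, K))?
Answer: Rational(1672424, 413487) ≈ 4.0447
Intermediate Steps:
Function('g')(y) = Rational(-1, 3) (Function('g')(y) = Pow(-3, -1) = Rational(-1, 3))
Function('p')(E) = Add(Rational(-1, 3), E, Pow(E, 2)) (Function('p')(E) = Add(Add(Mul(E, E), E), Rational(-1, 3)) = Add(Add(Pow(E, 2), E), Rational(-1, 3)) = Add(Add(E, Pow(E, 2)), Rational(-1, 3)) = Add(Rational(-1, 3), E, Pow(E, 2)))
Function('n')(m, C) = Add(Rational(-19, 3), C, Pow(Add(-6, C), 2)) (Function('n')(m, C) = Add(Rational(-1, 3), Add(-5, Mul(-1, Add(1, Mul(-1, C)))), Pow(Add(-5, Mul(-1, Add(1, Mul(-1, C)))), 2)) = Add(Rational(-1, 3), Add(-5, Add(-1, C)), Pow(Add(-5, Add(-1, C)), 2)) = Add(Rational(-1, 3), Add(-6, C), Pow(Add(-6, C), 2)) = Add(Rational(-19, 3), C, Pow(Add(-6, C), 2)))
Mul(Add(347253, Function('n')(-32, -453)), Pow(Add(-351913, 489742), -1)) = Mul(Add(347253, Add(Rational(89, 3), Pow(-453, 2), Mul(-11, -453))), Pow(Add(-351913, 489742), -1)) = Mul(Add(347253, Add(Rational(89, 3), 205209, 4983)), Pow(137829, -1)) = Mul(Add(347253, Rational(630665, 3)), Rational(1, 137829)) = Mul(Rational(1672424, 3), Rational(1, 137829)) = Rational(1672424, 413487)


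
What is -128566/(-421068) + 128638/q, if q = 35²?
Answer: 27161419367/257904150 ≈ 105.32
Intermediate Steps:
q = 1225
-128566/(-421068) + 128638/q = -128566/(-421068) + 128638/1225 = -128566*(-1/421068) + 128638*(1/1225) = 64283/210534 + 128638/1225 = 27161419367/257904150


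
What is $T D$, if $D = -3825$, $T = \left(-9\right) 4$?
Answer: $137700$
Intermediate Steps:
$T = -36$
$T D = \left(-36\right) \left(-3825\right) = 137700$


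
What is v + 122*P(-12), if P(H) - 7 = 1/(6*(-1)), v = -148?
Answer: 2057/3 ≈ 685.67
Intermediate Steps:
P(H) = 41/6 (P(H) = 7 + 1/(6*(-1)) = 7 + 1/(-6) = 7 - 1/6 = 41/6)
v + 122*P(-12) = -148 + 122*(41/6) = -148 + 2501/3 = 2057/3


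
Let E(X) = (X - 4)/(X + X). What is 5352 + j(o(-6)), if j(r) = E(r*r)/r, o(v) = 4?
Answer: 171267/32 ≈ 5352.1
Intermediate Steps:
E(X) = (-4 + X)/(2*X) (E(X) = (-4 + X)/((2*X)) = (-4 + X)*(1/(2*X)) = (-4 + X)/(2*X))
j(r) = (-4 + r²)/(2*r³) (j(r) = ((-4 + r*r)/(2*((r*r))))/r = ((-4 + r²)/(2*(r²)))/r = ((-4 + r²)/(2*r²))/r = (-4 + r²)/(2*r³))
5352 + j(o(-6)) = 5352 + (½)*(-4 + 4²)/4³ = 5352 + (½)*(1/64)*(-4 + 16) = 5352 + (½)*(1/64)*12 = 5352 + 3/32 = 171267/32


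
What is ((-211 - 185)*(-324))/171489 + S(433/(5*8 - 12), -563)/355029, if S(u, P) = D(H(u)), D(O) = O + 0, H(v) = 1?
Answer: 15183937435/20294522727 ≈ 0.74818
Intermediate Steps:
D(O) = O
S(u, P) = 1
((-211 - 185)*(-324))/171489 + S(433/(5*8 - 12), -563)/355029 = ((-211 - 185)*(-324))/171489 + 1/355029 = -396*(-324)*(1/171489) + 1*(1/355029) = 128304*(1/171489) + 1/355029 = 42768/57163 + 1/355029 = 15183937435/20294522727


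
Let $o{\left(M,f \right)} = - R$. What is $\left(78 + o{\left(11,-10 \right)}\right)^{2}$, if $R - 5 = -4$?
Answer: $5929$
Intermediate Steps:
$R = 1$ ($R = 5 - 4 = 1$)
$o{\left(M,f \right)} = -1$ ($o{\left(M,f \right)} = \left(-1\right) 1 = -1$)
$\left(78 + o{\left(11,-10 \right)}\right)^{2} = \left(78 - 1\right)^{2} = 77^{2} = 5929$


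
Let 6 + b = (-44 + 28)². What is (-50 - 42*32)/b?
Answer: -697/125 ≈ -5.5760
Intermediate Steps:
b = 250 (b = -6 + (-44 + 28)² = -6 + (-16)² = -6 + 256 = 250)
(-50 - 42*32)/b = (-50 - 42*32)/250 = (-50 - 1344)*(1/250) = -1394*1/250 = -697/125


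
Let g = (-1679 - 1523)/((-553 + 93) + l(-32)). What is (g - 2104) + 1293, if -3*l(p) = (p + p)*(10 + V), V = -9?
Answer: -528835/658 ≈ -803.70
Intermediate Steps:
l(p) = -2*p/3 (l(p) = -(p + p)*(10 - 9)/3 = -2*p/3)
g = 4803/658 (g = (-1679 - 1523)/((-553 + 93) - 2/3*(-32)) = -3202/(-460 + 64/3) = -3202/(-1316/3) = -3202*(-3/1316) = 4803/658 ≈ 7.2994)
(g - 2104) + 1293 = (4803/658 - 2104) + 1293 = -1379629/658 + 1293 = -528835/658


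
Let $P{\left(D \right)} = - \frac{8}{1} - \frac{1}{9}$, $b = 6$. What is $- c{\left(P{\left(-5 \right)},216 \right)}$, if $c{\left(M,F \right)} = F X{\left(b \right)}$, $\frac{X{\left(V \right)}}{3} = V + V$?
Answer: $-7776$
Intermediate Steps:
$X{\left(V \right)} = 6 V$ ($X{\left(V \right)} = 3 \left(V + V\right) = 3 \cdot 2 V = 6 V$)
$P{\left(D \right)} = - \frac{73}{9}$ ($P{\left(D \right)} = \left(-8\right) 1 - \frac{1}{9} = -8 - \frac{1}{9} = - \frac{73}{9}$)
$c{\left(M,F \right)} = 36 F$ ($c{\left(M,F \right)} = F 6 \cdot 6 = F 36 = 36 F$)
$- c{\left(P{\left(-5 \right)},216 \right)} = - 36 \cdot 216 = \left(-1\right) 7776 = -7776$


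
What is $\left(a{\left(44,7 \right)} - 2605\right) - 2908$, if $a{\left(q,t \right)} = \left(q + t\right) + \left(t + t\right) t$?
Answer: $-5364$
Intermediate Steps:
$a{\left(q,t \right)} = q + t + 2 t^{2}$ ($a{\left(q,t \right)} = \left(q + t\right) + 2 t t = \left(q + t\right) + 2 t^{2} = q + t + 2 t^{2}$)
$\left(a{\left(44,7 \right)} - 2605\right) - 2908 = \left(\left(44 + 7 + 2 \cdot 7^{2}\right) - 2605\right) - 2908 = \left(\left(44 + 7 + 2 \cdot 49\right) - 2605\right) - 2908 = \left(\left(44 + 7 + 98\right) - 2605\right) - 2908 = \left(149 - 2605\right) - 2908 = -2456 - 2908 = -5364$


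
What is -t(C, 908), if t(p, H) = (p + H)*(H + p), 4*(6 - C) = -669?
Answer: -18705625/16 ≈ -1.1691e+6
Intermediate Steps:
C = 693/4 (C = 6 - ¼*(-669) = 6 + 669/4 = 693/4 ≈ 173.25)
t(p, H) = (H + p)² (t(p, H) = (H + p)*(H + p) = (H + p)²)
-t(C, 908) = -(908 + 693/4)² = -(4325/4)² = -1*18705625/16 = -18705625/16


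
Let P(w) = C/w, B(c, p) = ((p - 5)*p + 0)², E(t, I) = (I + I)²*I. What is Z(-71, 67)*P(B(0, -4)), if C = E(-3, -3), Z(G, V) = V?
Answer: -67/12 ≈ -5.5833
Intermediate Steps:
E(t, I) = 4*I³ (E(t, I) = (2*I)²*I = (4*I²)*I = 4*I³)
C = -108 (C = 4*(-3)³ = 4*(-27) = -108)
B(c, p) = p²*(-5 + p)² (B(c, p) = ((-5 + p)*p + 0)² = (p*(-5 + p) + 0)² = (p*(-5 + p))² = p²*(-5 + p)²)
P(w) = -108/w
Z(-71, 67)*P(B(0, -4)) = 67*(-108*1/(16*(-5 - 4)²)) = 67*(-108/(16*(-9)²)) = 67*(-108/(16*81)) = 67*(-108/1296) = 67*(-108*1/1296) = 67*(-1/12) = -67/12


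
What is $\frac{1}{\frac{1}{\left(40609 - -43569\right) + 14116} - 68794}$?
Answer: $- \frac{98294}{6762037435} \approx -1.4536 \cdot 10^{-5}$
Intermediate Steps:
$\frac{1}{\frac{1}{\left(40609 - -43569\right) + 14116} - 68794} = \frac{1}{\frac{1}{\left(40609 + 43569\right) + 14116} - 68794} = \frac{1}{\frac{1}{84178 + 14116} - 68794} = \frac{1}{\frac{1}{98294} - 68794} = \frac{1}{- \frac{6762037435}{98294}} = - \frac{98294}{6762037435}$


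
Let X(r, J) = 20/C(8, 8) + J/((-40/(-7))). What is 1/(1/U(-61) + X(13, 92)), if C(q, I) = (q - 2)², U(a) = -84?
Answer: 1260/20971 ≈ 0.060083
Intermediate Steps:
C(q, I) = (-2 + q)²
X(r, J) = 5/9 + 7*J/40 (X(r, J) = 20/((-2 + 8)²) + J/((-40/(-7))) = 20/(6²) + J/((-40*(-⅐))) = 20/36 + J/(40/7) = 20*(1/36) + J*(7/40) = 5/9 + 7*J/40)
1/(1/U(-61) + X(13, 92)) = 1/(1/(-84) + (5/9 + (7/40)*92)) = 1/(-1/84 + (5/9 + 161/10)) = 1/(-1/84 + 1499/90) = 1/(20971/1260) = 1260/20971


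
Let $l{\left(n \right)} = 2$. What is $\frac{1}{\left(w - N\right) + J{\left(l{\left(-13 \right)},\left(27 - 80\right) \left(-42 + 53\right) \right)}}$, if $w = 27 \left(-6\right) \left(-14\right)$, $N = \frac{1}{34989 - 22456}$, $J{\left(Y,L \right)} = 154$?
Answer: $\frac{12533}{30354925} \approx 0.00041288$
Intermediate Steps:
$N = \frac{1}{12533} \approx 7.9789 \cdot 10^{-5}$
$w = 2268$ ($w = \left(-162\right) \left(-14\right) = 2268$)
$\frac{1}{\left(w - N\right) + J{\left(l{\left(-13 \right)},\left(27 - 80\right) \left(-42 + 53\right) \right)}} = \frac{1}{\left(2268 - \frac{1}{12533}\right) + 154} = \frac{1}{\frac{28424843}{12533} + 154} = \frac{1}{\frac{30354925}{12533}} = \frac{12533}{30354925}$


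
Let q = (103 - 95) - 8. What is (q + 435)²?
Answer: 189225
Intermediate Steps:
q = 0 (q = 8 - 8 = 0)
(q + 435)² = (0 + 435)² = 435² = 189225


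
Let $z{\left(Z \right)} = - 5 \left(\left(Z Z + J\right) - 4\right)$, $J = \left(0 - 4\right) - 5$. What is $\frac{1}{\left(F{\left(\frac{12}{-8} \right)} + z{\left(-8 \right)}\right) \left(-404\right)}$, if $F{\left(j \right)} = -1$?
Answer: $\frac{1}{103424} \approx 9.6689 \cdot 10^{-6}$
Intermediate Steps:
$J = -9$ ($J = -4 - 5 = -9$)
$z{\left(Z \right)} = 65 - 5 Z^{2}$ ($z{\left(Z \right)} = - 5 \left(\left(Z Z - 9\right) - 4\right) = - 5 \left(\left(Z^{2} - 9\right) - 4\right) = - 5 \left(\left(-9 + Z^{2}\right) - 4\right) = - 5 \left(-13 + Z^{2}\right) = 65 - 5 Z^{2}$)
$\frac{1}{\left(F{\left(\frac{12}{-8} \right)} + z{\left(-8 \right)}\right) \left(-404\right)} = \frac{1}{\left(-1 + \left(65 - 5 \left(-8\right)^{2}\right)\right) \left(-404\right)} = \frac{1}{\left(-1 + \left(65 - 320\right)\right) \left(-404\right)} = \frac{1}{\left(-1 - 255\right) \left(-404\right)} = \frac{1}{\left(-256\right) \left(-404\right)} = \frac{1}{103424}$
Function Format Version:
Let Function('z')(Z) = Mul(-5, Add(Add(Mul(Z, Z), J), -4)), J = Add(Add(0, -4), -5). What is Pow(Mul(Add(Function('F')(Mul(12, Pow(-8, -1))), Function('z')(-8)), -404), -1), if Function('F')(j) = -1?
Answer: Rational(1, 103424) ≈ 9.6689e-6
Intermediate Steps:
J = -9 (J = Add(-4, -5) = -9)
Function('z')(Z) = Add(65, Mul(-5, Pow(Z, 2))) (Function('z')(Z) = Mul(-5, Add(Add(Mul(Z, Z), -9), -4)) = Mul(-5, Add(Add(Pow(Z, 2), -9), -4)) = Mul(-5, Add(Add(-9, Pow(Z, 2)), -4)) = Mul(-5, Add(-13, Pow(Z, 2))) = Add(65, Mul(-5, Pow(Z, 2))))
Pow(Mul(Add(Function('F')(Mul(12, Pow(-8, -1))), Function('z')(-8)), -404), -1) = Pow(Mul(Add(-1, Add(65, Mul(-5, Pow(-8, 2)))), -404), -1) = Pow(Mul(Add(-1, Add(65, Mul(-5, 64))), -404), -1) = Pow(Mul(Add(-1, Add(65, -320)), -404), -1) = Pow(Mul(Add(-1, -255), -404), -1) = Pow(Mul(-256, -404), -1) = Pow(103424, -1) = Rational(1, 103424)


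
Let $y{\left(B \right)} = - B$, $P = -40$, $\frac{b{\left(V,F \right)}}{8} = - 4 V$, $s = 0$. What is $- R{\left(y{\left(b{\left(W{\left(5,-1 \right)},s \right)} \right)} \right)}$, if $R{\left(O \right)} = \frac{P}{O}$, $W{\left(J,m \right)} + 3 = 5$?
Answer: $\frac{5}{8} \approx 0.625$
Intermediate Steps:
$W{\left(J,m \right)} = 2$ ($W{\left(J,m \right)} = -3 + 5 = 2$)
$b{\left(V,F \right)} = - 32 V$ ($b{\left(V,F \right)} = 8 \left(- 4 V\right) = - 32 V$)
$R{\left(O \right)} = - \frac{40}{O}$
$- R{\left(y{\left(b{\left(W{\left(5,-1 \right)},s \right)} \right)} \right)} = - \frac{-40}{\left(-1\right) \left(\left(-32\right) 2\right)} = - \frac{-40}{\left(-1\right) \left(-64\right)} = - \frac{-40}{64} = \left(-1\right) \left(- \frac{5}{8}\right) = \frac{5}{8}$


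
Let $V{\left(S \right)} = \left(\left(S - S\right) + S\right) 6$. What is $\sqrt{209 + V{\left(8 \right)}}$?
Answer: $\sqrt{257} \approx 16.031$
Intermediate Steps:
$V{\left(S \right)} = 6 S$ ($V{\left(S \right)} = \left(0 + S\right) 6 = S 6 = 6 S$)
$\sqrt{209 + V{\left(8 \right)}} = \sqrt{209 + 6 \cdot 8} = \sqrt{209 + 48} = \sqrt{257}$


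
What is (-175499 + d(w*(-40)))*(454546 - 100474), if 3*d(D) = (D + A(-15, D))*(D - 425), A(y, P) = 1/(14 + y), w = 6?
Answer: -43224165568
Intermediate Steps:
d(D) = (-1 + D)*(-425 + D)/3 (d(D) = ((D + 1/(14 - 15))*(D - 425))/3 = ((D + 1/(-1))*(-425 + D))/3 = ((D - 1)*(-425 + D))/3 = ((-1 + D)*(-425 + D))/3 = (-1 + D)*(-425 + D)/3)
(-175499 + d(w*(-40)))*(454546 - 100474) = (-175499 + (425/3 - 852*(-40) + (6*(-40))²/3))*(454546 - 100474) = (-175499 + (425/3 - 142*(-240) + (⅓)*(-240)²))*354072 = (-175499 + (425/3 + 34080 + (⅓)*57600))*354072 = (-175499 + (425/3 + 34080 + 19200))*354072 = (-175499 + 160265/3)*354072 = -366232/3*354072 = -43224165568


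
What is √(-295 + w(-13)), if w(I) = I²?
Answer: 3*I*√14 ≈ 11.225*I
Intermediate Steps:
√(-295 + w(-13)) = √(-295 + (-13)²) = √(-295 + 169) = √(-126) = 3*I*√14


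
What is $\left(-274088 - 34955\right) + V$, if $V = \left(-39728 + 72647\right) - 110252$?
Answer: $-386376$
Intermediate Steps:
$V = -77333$ ($V = 32919 - 110252 = -77333$)
$\left(-274088 - 34955\right) + V = \left(-274088 - 34955\right) - 77333 = -309043 - 77333 = -386376$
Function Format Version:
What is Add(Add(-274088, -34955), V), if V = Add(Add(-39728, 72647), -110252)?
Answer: -386376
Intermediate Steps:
V = -77333 (V = Add(32919, -110252) = -77333)
Add(Add(-274088, -34955), V) = Add(Add(-274088, -34955), -77333) = Add(-309043, -77333) = -386376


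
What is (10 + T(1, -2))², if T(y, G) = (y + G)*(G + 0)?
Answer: 144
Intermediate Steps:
T(y, G) = G*(G + y) (T(y, G) = (G + y)*G = G*(G + y))
(10 + T(1, -2))² = (10 - 2*(-2 + 1))² = (10 - 2*(-1))² = (10 + 2)² = 12² = 144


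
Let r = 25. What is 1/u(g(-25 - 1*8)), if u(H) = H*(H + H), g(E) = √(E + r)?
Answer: -1/16 ≈ -0.062500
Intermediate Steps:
g(E) = √(25 + E) (g(E) = √(E + 25) = √(25 + E))
u(H) = 2*H² (u(H) = H*(2*H) = 2*H²)
1/u(g(-25 - 1*8)) = 1/(2*(√(25 + (-25 - 1*8)))²) = 1/(2*(√(25 + (-25 - 8)))²) = 1/(2*(√(25 - 33))²) = 1/(2*(√(-8))²) = 1/(2*(2*I*√2)²) = 1/(2*(-8)) = 1/(-16) = -1/16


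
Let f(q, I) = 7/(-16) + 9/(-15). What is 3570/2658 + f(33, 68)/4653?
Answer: 221446031/164902320 ≈ 1.3429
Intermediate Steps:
f(q, I) = -83/80 (f(q, I) = 7*(-1/16) + 9*(-1/15) = -7/16 - 3/5 = -83/80)
3570/2658 + f(33, 68)/4653 = 3570/2658 - 83/80/4653 = 3570*(1/2658) - 83/80*1/4653 = 595/443 - 83/372240 = 221446031/164902320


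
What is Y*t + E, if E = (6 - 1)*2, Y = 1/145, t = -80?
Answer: 274/29 ≈ 9.4483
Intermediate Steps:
Y = 1/145 ≈ 0.0068966
E = 10 (E = 5*2 = 10)
Y*t + E = (1/145)*(-80) + 10 = -16/29 + 10 = 274/29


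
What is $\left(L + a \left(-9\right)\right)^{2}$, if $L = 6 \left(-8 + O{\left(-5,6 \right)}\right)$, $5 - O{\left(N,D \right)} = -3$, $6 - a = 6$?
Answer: $0$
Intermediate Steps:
$a = 0$ ($a = 6 - 6 = 0$)
$O{\left(N,D \right)} = 8$ ($O{\left(N,D \right)} = 5 - -3 = 5 + 3 = 8$)
$L = 0$ ($L = 6 \left(-8 + 8\right) = 6 \cdot 0 = 0$)
$\left(L + a \left(-9\right)\right)^{2} = \left(0 + 0 \left(-9\right)\right)^{2} = \left(0 + 0\right)^{2} = 0^{2} = 0$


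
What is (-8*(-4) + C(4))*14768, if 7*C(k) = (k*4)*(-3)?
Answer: 2599168/7 ≈ 3.7131e+5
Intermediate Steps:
C(k) = -12*k/7 (C(k) = ((k*4)*(-3))/7 = ((4*k)*(-3))/7 = (-12*k)/7 = -12*k/7)
(-8*(-4) + C(4))*14768 = (-8*(-4) - 12/7*4)*14768 = (32 - 48/7)*14768 = (176/7)*14768 = 2599168/7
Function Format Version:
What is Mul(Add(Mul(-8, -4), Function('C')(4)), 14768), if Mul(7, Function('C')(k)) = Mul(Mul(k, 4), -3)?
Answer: Rational(2599168, 7) ≈ 3.7131e+5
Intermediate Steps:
Function('C')(k) = Mul(Rational(-12, 7), k) (Function('C')(k) = Mul(Rational(1, 7), Mul(Mul(k, 4), -3)) = Mul(Rational(1, 7), Mul(Mul(4, k), -3)) = Mul(Rational(1, 7), Mul(-12, k)) = Mul(Rational(-12, 7), k))
Mul(Add(Mul(-8, -4), Function('C')(4)), 14768) = Mul(Add(Mul(-8, -4), Mul(Rational(-12, 7), 4)), 14768) = Mul(Add(32, Rational(-48, 7)), 14768) = Mul(Rational(176, 7), 14768) = Rational(2599168, 7)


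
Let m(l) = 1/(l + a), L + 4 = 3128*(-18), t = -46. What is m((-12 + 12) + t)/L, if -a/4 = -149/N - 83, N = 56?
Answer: -1/16703366 ≈ -5.9868e-8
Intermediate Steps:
L = -56308 (L = -4 + 3128*(-18) = -4 - 56304 = -56308)
a = 4797/14 (a = -4*(-149/56 - 83) = -4*(-4797/56) = 4797/14 ≈ 342.64)
m(l) = 1/(4797/14 + l) (m(l) = 1/(l + 4797/14) = 1/(4797/14 + l))
m((-12 + 12) + t)/L = (14/(4797 + 14*((-12 + 12) - 46)))/(-56308) = (14/(4797 + 14*(0 - 46)))*(-1/56308) = (14/(4797 + 14*(-46)))*(-1/56308) = (14/(4797 - 644))*(-1/56308) = (14/4153)*(-1/56308) = -1/16703366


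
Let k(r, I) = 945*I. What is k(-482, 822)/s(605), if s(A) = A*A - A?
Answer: 77679/36542 ≈ 2.1257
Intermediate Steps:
s(A) = A**2 - A
k(-482, 822)/s(605) = (945*822)/((605*(-1 + 605))) = 776790/((605*604)) = 776790/365420 = 776790*(1/365420) = 77679/36542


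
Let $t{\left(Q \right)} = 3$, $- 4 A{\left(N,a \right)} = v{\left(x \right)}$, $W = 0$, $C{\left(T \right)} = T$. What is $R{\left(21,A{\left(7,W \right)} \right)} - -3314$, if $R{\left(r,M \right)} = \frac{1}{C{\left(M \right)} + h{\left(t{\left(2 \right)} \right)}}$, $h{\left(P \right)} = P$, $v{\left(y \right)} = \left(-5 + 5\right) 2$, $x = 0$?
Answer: $\frac{9943}{3} \approx 3314.3$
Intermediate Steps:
$v{\left(y \right)} = 0$ ($v{\left(y \right)} = 0 \cdot 2 = 0$)
$A{\left(N,a \right)} = 0$ ($A{\left(N,a \right)} = \left(- \frac{1}{4}\right) 0 = 0$)
$R{\left(r,M \right)} = \frac{1}{3 + M}$ ($R{\left(r,M \right)} = \frac{1}{M + 3} = \frac{1}{3 + M}$)
$R{\left(21,A{\left(7,W \right)} \right)} - -3314 = \frac{1}{3 + 0} - -3314 = \frac{1}{3} + 3314 = \frac{9943}{3}$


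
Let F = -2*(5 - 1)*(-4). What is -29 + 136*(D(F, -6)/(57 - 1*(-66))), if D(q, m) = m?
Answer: -1461/41 ≈ -35.634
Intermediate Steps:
F = 32 (F = -8*(-4) = -2*(-16) = 32)
-29 + 136*(D(F, -6)/(57 - 1*(-66))) = -29 + 136*(-6/(57 - 1*(-66))) = -29 + 136*(-6/(57 + 66)) = -29 + 136*(-6/123) = -29 + 136*(-6*1/123) = -29 + 136*(-2/41) = -29 - 272/41 = -1461/41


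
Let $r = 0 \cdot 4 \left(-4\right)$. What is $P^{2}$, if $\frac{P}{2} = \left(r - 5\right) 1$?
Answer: $100$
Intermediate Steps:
$r = 0$ ($r = 0 \left(-16\right) = 0$)
$P = -10$ ($P = 2 \left(0 - 5\right) 1 = 2 \left(\left(-5\right) 1\right) = 2 \left(-5\right) = -10$)
$P^{2} = \left(-10\right)^{2} = 100$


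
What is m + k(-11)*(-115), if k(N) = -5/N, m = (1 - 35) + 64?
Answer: -245/11 ≈ -22.273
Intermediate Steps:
m = 30 (m = -34 + 64 = 30)
m + k(-11)*(-115) = 30 - 5/(-11)*(-115) = 30 - 5*(-1/11)*(-115) = 30 + (5/11)*(-115) = 30 - 575/11 = -245/11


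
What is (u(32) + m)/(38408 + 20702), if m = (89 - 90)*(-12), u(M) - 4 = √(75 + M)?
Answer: 8/29555 + √107/59110 ≈ 0.00044568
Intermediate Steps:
u(M) = 4 + √(75 + M)
m = 12 (m = -1*(-12) = 12)
(u(32) + m)/(38408 + 20702) = ((4 + √(75 + 32)) + 12)/(38408 + 20702) = ((4 + √107) + 12)/59110 = (16 + √107)*(1/59110) = 8/29555 + √107/59110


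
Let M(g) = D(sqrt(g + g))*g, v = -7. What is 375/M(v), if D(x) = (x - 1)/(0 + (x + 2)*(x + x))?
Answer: (-1500*I - 1500*sqrt(14)/7)/(I + sqrt(14)) ≈ -300.0 - 320.71*I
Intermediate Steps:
D(x) = (-1 + x)/(2*x*(2 + x)) (D(x) = (-1 + x)/(0 + (2 + x)*(2*x)) = (-1 + x)/(0 + 2*x*(2 + x)) = (-1 + x)/((2*x*(2 + x))) = (-1 + x)*(1/(2*x*(2 + x))) = (-1 + x)/(2*x*(2 + x)))
M(g) = sqrt(2)*sqrt(g)*(-1 + sqrt(2)*sqrt(g))/(4*(2 + sqrt(2)*sqrt(g))) (M(g) = ((-1 + sqrt(g + g))/(2*(sqrt(g + g))*(2 + sqrt(g + g))))*g = ((-1 + sqrt(2*g))/(2*(sqrt(2*g))*(2 + sqrt(2*g))))*g = ((-1 + sqrt(2)*sqrt(g))/(2*((sqrt(2)*sqrt(g)))*(2 + sqrt(2)*sqrt(g))))*g = ((sqrt(2)/(2*sqrt(g)))*(-1 + sqrt(2)*sqrt(g))/(2*(2 + sqrt(2)*sqrt(g))))*g = (sqrt(2)*(-1 + sqrt(2)*sqrt(g))/(4*sqrt(g)*(2 + sqrt(2)*sqrt(g))))*g = sqrt(2)*sqrt(g)*(-1 + sqrt(2)*sqrt(g))/(4*(2 + sqrt(2)*sqrt(g))))
375/M(v) = 375/(((2*(-7) - sqrt(2)*sqrt(-7))/(4*(2 + sqrt(2)*sqrt(-7))))) = 375/(((-14 - sqrt(2)*I*sqrt(7))/(4*(2 + sqrt(2)*(I*sqrt(7)))))) = 375/(((-14 - I*sqrt(14))/(4*(2 + I*sqrt(14))))) = 375*(4*(2 + I*sqrt(14))/(-14 - I*sqrt(14))) = 1500*(2 + I*sqrt(14))/(-14 - I*sqrt(14))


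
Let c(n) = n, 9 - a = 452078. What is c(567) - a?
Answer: 452636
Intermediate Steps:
a = -452069 (a = 9 - 1*452078 = 9 - 452078 = -452069)
c(567) - a = 567 - 1*(-452069) = 567 + 452069 = 452636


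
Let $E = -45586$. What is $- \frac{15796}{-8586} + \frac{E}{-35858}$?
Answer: $\frac{239453591}{76969197} \approx 3.111$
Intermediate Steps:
$- \frac{15796}{-8586} + \frac{E}{-35858} = - \frac{15796}{-8586} - \frac{45586}{-35858} = \left(-15796\right) \left(- \frac{1}{8586}\right) - - \frac{22793}{17929} = \frac{7898}{4293} + \frac{22793}{17929} = \frac{239453591}{76969197}$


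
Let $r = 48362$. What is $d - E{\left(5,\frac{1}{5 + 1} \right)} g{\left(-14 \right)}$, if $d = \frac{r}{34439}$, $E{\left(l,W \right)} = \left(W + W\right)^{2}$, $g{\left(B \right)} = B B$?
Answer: $- \frac{6314786}{309951} \approx -20.374$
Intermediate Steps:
$g{\left(B \right)} = B^{2}$
$E{\left(l,W \right)} = 4 W^{2}$ ($E{\left(l,W \right)} = \left(2 W\right)^{2} = 4 W^{2}$)
$d = \frac{48362}{34439} \approx 1.4043$
$d - E{\left(5,\frac{1}{5 + 1} \right)} g{\left(-14 \right)} = \frac{48362}{34439} - 4 \left(\frac{1}{5 + 1}\right)^{2} \left(-14\right)^{2} = \frac{48362}{34439} - 4 \left(\frac{1}{6}\right)^{2} \cdot 196 = \frac{48362}{34439} - \frac{4}{36} \cdot 196 = \frac{48362}{34439} - 4 \cdot \frac{1}{36} \cdot 196 = \frac{48362}{34439} - \frac{1}{9} \cdot 196 = \frac{48362}{34439} - \frac{196}{9} = - \frac{6314786}{309951}$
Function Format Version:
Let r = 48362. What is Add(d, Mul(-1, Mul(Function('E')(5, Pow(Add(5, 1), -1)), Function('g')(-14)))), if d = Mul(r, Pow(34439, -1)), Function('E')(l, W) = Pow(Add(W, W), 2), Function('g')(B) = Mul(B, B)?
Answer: Rational(-6314786, 309951) ≈ -20.374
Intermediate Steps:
Function('g')(B) = Pow(B, 2)
Function('E')(l, W) = Mul(4, Pow(W, 2)) (Function('E')(l, W) = Pow(Mul(2, W), 2) = Mul(4, Pow(W, 2)))
d = Rational(48362, 34439) (d = Mul(48362, Pow(34439, -1)) = Mul(48362, Rational(1, 34439)) = Rational(48362, 34439) ≈ 1.4043)
Add(d, Mul(-1, Mul(Function('E')(5, Pow(Add(5, 1), -1)), Function('g')(-14)))) = Add(Rational(48362, 34439), Mul(-1, Mul(Mul(4, Pow(Pow(Add(5, 1), -1), 2)), Pow(-14, 2)))) = Add(Rational(48362, 34439), Mul(-1, Mul(Mul(4, Pow(Pow(6, -1), 2)), 196))) = Add(Rational(48362, 34439), Mul(-1, Mul(Mul(4, Pow(Rational(1, 6), 2)), 196))) = Add(Rational(48362, 34439), Mul(-1, Mul(Mul(4, Rational(1, 36)), 196))) = Add(Rational(48362, 34439), Mul(-1, Mul(Rational(1, 9), 196))) = Add(Rational(48362, 34439), Mul(-1, Rational(196, 9))) = Add(Rational(48362, 34439), Rational(-196, 9)) = Rational(-6314786, 309951)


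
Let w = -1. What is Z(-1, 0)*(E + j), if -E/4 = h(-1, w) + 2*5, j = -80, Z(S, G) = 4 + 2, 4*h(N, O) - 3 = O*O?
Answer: -744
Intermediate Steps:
h(N, O) = 3/4 + O**2/4 (h(N, O) = 3/4 + (O*O)/4 = 3/4 + O**2/4)
Z(S, G) = 6
E = -44 (E = -4*((3/4 + (1/4)*(-1)**2) + 2*5) = -4*((3/4 + (1/4)*1) + 10) = -4*((3/4 + 1/4) + 10) = -4*(1 + 10) = -4*11 = -44)
Z(-1, 0)*(E + j) = 6*(-44 - 80) = 6*(-124) = -744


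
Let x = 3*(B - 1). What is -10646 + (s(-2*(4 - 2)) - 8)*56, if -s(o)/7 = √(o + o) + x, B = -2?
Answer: -7566 - 784*I*√2 ≈ -7566.0 - 1108.7*I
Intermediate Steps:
x = -9 (x = 3*(-2 - 1) = 3*(-3) = -9)
s(o) = 63 - 7*√2*√o (s(o) = -7*(√(o + o) - 9) = -7*(√(2*o) - 9) = -7*(√2*√o - 9) = -7*(-9 + √2*√o) = 63 - 7*√2*√o)
-10646 + (s(-2*(4 - 2)) - 8)*56 = -10646 + ((63 - 7*√2*√(-2*(4 - 2))) - 8)*56 = -10646 + ((63 - 7*√2*√(-2*2)) - 8)*56 = -10646 + ((63 - 7*√2*√(-4)) - 8)*56 = -10646 + ((63 - 7*√2*2*I) - 8)*56 = -10646 + ((63 - 14*I*√2) - 8)*56 = -10646 + (55 - 14*I*√2)*56 = -10646 + (3080 - 784*I*√2) = -7566 - 784*I*√2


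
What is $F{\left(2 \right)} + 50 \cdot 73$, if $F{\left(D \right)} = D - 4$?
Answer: $3648$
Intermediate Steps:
$F{\left(D \right)} = -4 + D$
$F{\left(2 \right)} + 50 \cdot 73 = \left(-4 + 2\right) + 50 \cdot 73 = -2 + 3650 = 3648$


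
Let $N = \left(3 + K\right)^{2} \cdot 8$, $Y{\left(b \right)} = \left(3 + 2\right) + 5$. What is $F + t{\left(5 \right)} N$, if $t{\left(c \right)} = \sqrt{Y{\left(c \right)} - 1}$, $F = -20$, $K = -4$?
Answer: $4$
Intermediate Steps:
$Y{\left(b \right)} = 10$ ($Y{\left(b \right)} = 5 + 5 = 10$)
$t{\left(c \right)} = 3$ ($t{\left(c \right)} = \sqrt{10 - 1} = \sqrt{9} = 3$)
$N = 8$ ($N = \left(3 - 4\right)^{2} \cdot 8 = \left(-1\right)^{2} \cdot 8 = 1 \cdot 8 = 8$)
$F + t{\left(5 \right)} N = -20 + 3 \cdot 8 = -20 + 24 = 4$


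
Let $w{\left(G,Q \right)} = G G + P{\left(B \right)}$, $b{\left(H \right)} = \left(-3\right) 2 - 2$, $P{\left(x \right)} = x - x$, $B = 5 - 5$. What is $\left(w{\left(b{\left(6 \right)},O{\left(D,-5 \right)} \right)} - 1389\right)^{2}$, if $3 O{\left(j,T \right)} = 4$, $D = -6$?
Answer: $1755625$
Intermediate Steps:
$O{\left(j,T \right)} = \frac{4}{3}$ ($O{\left(j,T \right)} = \frac{1}{3} \cdot 4 = \frac{4}{3}$)
$B = 0$ ($B = 5 - 5 = 0$)
$P{\left(x \right)} = 0$
$b{\left(H \right)} = -8$ ($b{\left(H \right)} = -6 - 2 = -8$)
$w{\left(G,Q \right)} = G^{2}$ ($w{\left(G,Q \right)} = G G + 0 = G^{2} + 0 = G^{2}$)
$\left(w{\left(b{\left(6 \right)},O{\left(D,-5 \right)} \right)} - 1389\right)^{2} = \left(\left(-8\right)^{2} - 1389\right)^{2} = \left(64 - 1389\right)^{2} = \left(-1325\right)^{2} = 1755625$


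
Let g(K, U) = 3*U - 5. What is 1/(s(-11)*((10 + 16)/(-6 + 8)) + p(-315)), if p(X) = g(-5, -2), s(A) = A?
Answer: -1/154 ≈ -0.0064935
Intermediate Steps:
g(K, U) = -5 + 3*U
p(X) = -11 (p(X) = -5 + 3*(-2) = -5 - 6 = -11)
1/(s(-11)*((10 + 16)/(-6 + 8)) + p(-315)) = 1/(-11*(10 + 16)/(-6 + 8) - 11) = 1/(-286/2 - 11) = 1/(-11*13 - 11) = 1/(-143 - 11) = 1/(-154) = -1/154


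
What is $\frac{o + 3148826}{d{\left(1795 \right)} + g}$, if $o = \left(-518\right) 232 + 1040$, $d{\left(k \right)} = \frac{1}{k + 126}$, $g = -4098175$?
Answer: $- \frac{2910017245}{3936297087} \approx -0.73928$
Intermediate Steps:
$d{\left(k \right)} = \frac{1}{126 + k}$
$o = -119136$ ($o = -120176 + 1040 = -119136$)
$\frac{o + 3148826}{d{\left(1795 \right)} + g} = \frac{-119136 + 3148826}{\frac{1}{126 + 1795} - 4098175} = \frac{3029690}{\frac{1}{1921} - 4098175} = \frac{3029690}{- \frac{7872594174}{1921}} = 3029690 \left(- \frac{1921}{7872594174}\right) = - \frac{2910017245}{3936297087}$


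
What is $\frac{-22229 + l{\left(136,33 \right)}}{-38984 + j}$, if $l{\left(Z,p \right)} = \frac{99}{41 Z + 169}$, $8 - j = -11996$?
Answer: $\frac{21284251}{25833350} \approx 0.82391$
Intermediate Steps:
$j = 12004$ ($j = 8 - -11996 = 8 + 11996 = 12004$)
$l{\left(Z,p \right)} = \frac{99}{169 + 41 Z}$
$\frac{-22229 + l{\left(136,33 \right)}}{-38984 + j} = \frac{-22229 + \frac{99}{169 + 41 \cdot 136}}{-38984 + 12004} = \frac{-22229 + \frac{99}{169 + 5576}}{-26980} = \left(-22229 + \frac{99}{5745}\right) \left(- \frac{1}{26980}\right) = \left(-22229 + 99 \cdot \frac{1}{5745}\right) \left(- \frac{1}{26980}\right) = \left(-22229 + \frac{33}{1915}\right) \left(- \frac{1}{26980}\right) = \left(- \frac{42568502}{1915}\right) \left(- \frac{1}{26980}\right) = \frac{21284251}{25833350}$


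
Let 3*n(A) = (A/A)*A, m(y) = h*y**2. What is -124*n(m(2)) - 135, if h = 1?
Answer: -901/3 ≈ -300.33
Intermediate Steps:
m(y) = y**2 (m(y) = 1*y**2 = y**2)
n(A) = A/3 (n(A) = ((A/A)*A)/3 = (1*A)/3 = A/3)
-124*n(m(2)) - 135 = -124*2**2/3 - 135 = -124*4/3 - 135 = -496/3 - 135 = -901/3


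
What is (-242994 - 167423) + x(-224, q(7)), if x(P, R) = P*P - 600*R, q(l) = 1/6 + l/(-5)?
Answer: -359501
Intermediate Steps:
q(l) = ⅙ - l/5 (q(l) = 1*(⅙) + l*(-⅕) = ⅙ - l/5)
x(P, R) = P² - 600*R
(-242994 - 167423) + x(-224, q(7)) = (-242994 - 167423) + ((-224)² - 600*(⅙ - ⅕*7)) = -410417 + (50176 - 600*(⅙ - 7/5)) = -410417 + (50176 - 600*(-37/30)) = -410417 + (50176 + 740) = -410417 + 50916 = -359501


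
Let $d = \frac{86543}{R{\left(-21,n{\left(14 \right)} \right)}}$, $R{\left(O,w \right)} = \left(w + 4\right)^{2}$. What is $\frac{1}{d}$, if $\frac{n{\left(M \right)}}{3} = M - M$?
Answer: $\frac{16}{86543} \approx 0.00018488$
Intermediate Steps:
$n{\left(M \right)} = 0$ ($n{\left(M \right)} = 3 \left(M - M\right) = 3 \cdot 0 = 0$)
$R{\left(O,w \right)} = \left(4 + w\right)^{2}$
$d = \frac{86543}{16}$ ($d = \frac{86543}{\left(4 + 0\right)^{2}} = \frac{86543}{4^{2}} = \frac{86543}{16} \approx 5408.9$)
$\frac{1}{d} = \frac{1}{\frac{86543}{16}} = \frac{16}{86543}$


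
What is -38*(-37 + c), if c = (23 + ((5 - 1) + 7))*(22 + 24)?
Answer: -58026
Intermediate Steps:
c = 1564 (c = (23 + (4 + 7))*46 = (23 + 11)*46 = 34*46 = 1564)
-38*(-37 + c) = -38*(-37 + 1564) = -38*1527 = -58026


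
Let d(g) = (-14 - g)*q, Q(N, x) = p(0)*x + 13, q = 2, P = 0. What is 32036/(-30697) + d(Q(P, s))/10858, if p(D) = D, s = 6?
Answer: -174752263/166654013 ≈ -1.0486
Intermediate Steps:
Q(N, x) = 13 (Q(N, x) = 0*x + 13 = 0 + 13 = 13)
d(g) = -28 - 2*g (d(g) = (-14 - g)*2 = -28 - 2*g)
32036/(-30697) + d(Q(P, s))/10858 = 32036/(-30697) + (-28 - 2*13)/10858 = 32036*(-1/30697) + (-28 - 26)*(1/10858) = -32036/30697 - 54*1/10858 = -32036/30697 - 27/5429 = -174752263/166654013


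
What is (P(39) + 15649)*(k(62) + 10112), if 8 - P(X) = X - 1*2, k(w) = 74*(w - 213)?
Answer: -16588440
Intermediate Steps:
k(w) = -15762 + 74*w (k(w) = 74*(-213 + w) = -15762 + 74*w)
P(X) = 10 - X (P(X) = 8 - (X - 1*2) = 8 - (X - 2) = 8 - (-2 + X) = 8 + (2 - X) = 10 - X)
(P(39) + 15649)*(k(62) + 10112) = ((10 - 1*39) + 15649)*((-15762 + 74*62) + 10112) = ((10 - 39) + 15649)*((-15762 + 4588) + 10112) = (-29 + 15649)*(-11174 + 10112) = 15620*(-1062) = -16588440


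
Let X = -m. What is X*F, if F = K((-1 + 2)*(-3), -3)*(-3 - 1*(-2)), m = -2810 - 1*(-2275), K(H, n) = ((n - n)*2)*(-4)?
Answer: 0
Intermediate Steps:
K(H, n) = 0 (K(H, n) = (0*2)*(-4) = 0*(-4) = 0)
m = -535 (m = -2810 + 2275 = -535)
X = 535 (X = -1*(-535) = 535)
F = 0 (F = 0*(-3 - 1*(-2)) = 0*(-3 + 2) = 0*(-1) = 0)
X*F = 535*0 = 0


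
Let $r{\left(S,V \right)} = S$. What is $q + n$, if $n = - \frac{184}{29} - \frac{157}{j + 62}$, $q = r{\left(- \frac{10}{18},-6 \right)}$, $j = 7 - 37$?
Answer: $- \frac{98609}{8352} \approx -11.807$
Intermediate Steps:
$j = -30$
$q = - \frac{5}{9}$ ($q = - \frac{10}{18} = \left(-10\right) \frac{1}{18} = - \frac{5}{9} \approx -0.55556$)
$n = - \frac{10441}{928}$ ($n = - \frac{184}{29} - \frac{157}{-30 + 62} = \left(-184\right) \frac{1}{29} - \frac{157}{32} = - \frac{184}{29} - \frac{157}{32} = - \frac{10441}{928} \approx -11.251$)
$q + n = - \frac{5}{9} - \frac{10441}{928} = - \frac{98609}{8352}$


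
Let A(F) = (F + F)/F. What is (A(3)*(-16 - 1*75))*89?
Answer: -16198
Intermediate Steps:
A(F) = 2 (A(F) = (2*F)/F = 2)
(A(3)*(-16 - 1*75))*89 = (2*(-16 - 1*75))*89 = (2*(-16 - 75))*89 = (2*(-91))*89 = -182*89 = -16198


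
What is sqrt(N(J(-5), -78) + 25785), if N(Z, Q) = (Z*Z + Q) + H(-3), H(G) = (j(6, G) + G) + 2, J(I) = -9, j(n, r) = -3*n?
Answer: sqrt(25769) ≈ 160.53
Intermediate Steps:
H(G) = -16 + G (H(G) = (-3*6 + G) + 2 = (-18 + G) + 2 = -16 + G)
N(Z, Q) = -19 + Q + Z**2 (N(Z, Q) = (Z*Z + Q) + (-16 - 3) = (Z**2 + Q) - 19 = (Q + Z**2) - 19 = -19 + Q + Z**2)
sqrt(N(J(-5), -78) + 25785) = sqrt((-19 - 78 + (-9)**2) + 25785) = sqrt((-19 - 78 + 81) + 25785) = sqrt(-16 + 25785) = sqrt(25769)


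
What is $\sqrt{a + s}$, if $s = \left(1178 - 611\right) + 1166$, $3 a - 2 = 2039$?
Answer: $\frac{2 \sqrt{5430}}{3} \approx 49.126$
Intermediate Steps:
$a = \frac{2041}{3}$ ($a = \frac{2}{3} + \frac{1}{3} \cdot 2039 = \frac{2}{3} + \frac{2039}{3} = \frac{2041}{3} \approx 680.33$)
$s = 1733$ ($s = \left(1178 - 611\right) + 1166 = 567 + 1166 = 1733$)
$\sqrt{a + s} = \sqrt{\frac{2041}{3} + 1733} = \sqrt{\frac{7240}{3}} = \frac{2 \sqrt{5430}}{3}$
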